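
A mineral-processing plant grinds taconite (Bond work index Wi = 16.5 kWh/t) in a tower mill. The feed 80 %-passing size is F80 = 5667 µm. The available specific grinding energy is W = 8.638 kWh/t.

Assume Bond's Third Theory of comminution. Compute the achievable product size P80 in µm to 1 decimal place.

P80 = 232.1 µm

Bond:  W = 10 Wi (1/√P − 1/√F)
⇒ 1/√P80 = W/(10 Wi) + 1/√F80
  = 8.6380/(10·16.5) + 1/√5667 = 0.052352 + 0.013284 = 0.065635
P80 = (1/0.065635)² = 15.2357² = 232.13 µm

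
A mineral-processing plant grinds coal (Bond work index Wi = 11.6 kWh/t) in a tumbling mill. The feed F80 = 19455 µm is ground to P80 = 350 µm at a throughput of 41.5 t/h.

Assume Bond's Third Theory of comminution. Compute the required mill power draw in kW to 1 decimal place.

P = 222.8 kW

W_Bond = 10·Wi·(1/√P₈₀ − 1/√F₈₀)
W = 10·11.6·(1/√350 − 1/√19455) = 10·11.6·(0.046283) = 5.3688 kWh/t
P_mill = W·ṁ = 5.3688·41.5 = 222.8 kW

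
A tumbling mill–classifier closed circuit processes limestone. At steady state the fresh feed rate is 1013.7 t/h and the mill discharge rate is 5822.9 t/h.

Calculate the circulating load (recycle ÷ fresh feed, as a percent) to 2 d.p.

Discharge = new feed + return, hence
R = M − F = 5822.9 − 1013.7 = 4809.2 t/h
CL = 100·R/F = 100·4809.2/1013.7 = 474.42 %

CL = 474.42 %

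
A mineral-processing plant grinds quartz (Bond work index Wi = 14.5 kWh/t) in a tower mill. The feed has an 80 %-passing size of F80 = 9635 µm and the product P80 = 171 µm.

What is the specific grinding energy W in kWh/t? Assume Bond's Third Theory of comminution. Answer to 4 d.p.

W = 9.6112 kWh/t

W = 10·Wi·(P80^(-½) − F80^(-½))
1/√171 = 0.076472;  1/√9635 = 0.010188
W = 10·14.5·(0.076472 − 0.010188) = 9.6112 kWh/t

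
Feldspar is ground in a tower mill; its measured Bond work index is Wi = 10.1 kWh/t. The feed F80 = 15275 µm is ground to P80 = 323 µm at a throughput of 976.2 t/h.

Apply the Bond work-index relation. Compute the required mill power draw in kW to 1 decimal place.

P = 4688.3 kW

Bond: W = 10·Wi·(1/√P80 − 1/√F80)
W = 10·10.1·(1/√323 − 1/√15275) = 10·10.1·(0.047550) = 4.8026 kWh/t
P = W·T = 4.8026·976.2 = 4688.3 kW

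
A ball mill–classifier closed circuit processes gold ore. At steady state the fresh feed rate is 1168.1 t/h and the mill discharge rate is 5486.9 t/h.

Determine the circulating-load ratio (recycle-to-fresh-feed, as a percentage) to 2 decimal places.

CL = 369.73 %

M = F + R at steady state, so:
R = M − F = 5486.9 − 1168.1 = 4318.8 t/h
CL = 100·R/F = 100·4318.8/1168.1 = 369.73 %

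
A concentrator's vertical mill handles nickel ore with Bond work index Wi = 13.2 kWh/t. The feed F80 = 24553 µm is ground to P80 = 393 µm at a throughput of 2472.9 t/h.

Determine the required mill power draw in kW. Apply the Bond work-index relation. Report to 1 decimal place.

P = 14382.7 kW

W = 10 Wi / √P80 − 10 Wi / √F80
W = 10·13.2·(1/√393 − 1/√24553) = 10·13.2·(0.044061) = 5.8161 kWh/t
P = W·T = 5.8161·2472.9 = 14382.7 kW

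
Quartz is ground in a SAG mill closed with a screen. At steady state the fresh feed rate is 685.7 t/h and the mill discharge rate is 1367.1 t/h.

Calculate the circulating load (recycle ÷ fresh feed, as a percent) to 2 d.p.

CL = 99.37 %

Mill node: discharge = fresh + recycle.
R = M − F = 1367.1 − 685.7 = 681.4 t/h
CL = 100·R/F = 100·681.4/685.7 = 99.37 %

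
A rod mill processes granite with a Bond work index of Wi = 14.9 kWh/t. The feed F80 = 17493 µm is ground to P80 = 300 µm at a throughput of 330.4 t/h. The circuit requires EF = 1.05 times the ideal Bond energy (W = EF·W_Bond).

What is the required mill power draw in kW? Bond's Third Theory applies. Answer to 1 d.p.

Bond:  W = 10 Wi (1/√P − 1/√F)
W = 10·14.9·(1/√300 − 1/√17493) = 10·14.9·(0.050174) = 7.4760 kWh/t
Apply correction: 7.4760 × 1.05 = 7.8498 kWh/t
Power = W × throughput = 7.8498 kWh/t × 330.4 t/h = 2593.6 kW

P = 2593.6 kW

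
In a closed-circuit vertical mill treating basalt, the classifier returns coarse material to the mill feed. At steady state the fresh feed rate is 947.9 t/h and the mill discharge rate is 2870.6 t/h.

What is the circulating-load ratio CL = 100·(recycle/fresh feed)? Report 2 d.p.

CL = 202.84 %

M = F + R at steady state, so:
R = M − F = 2870.6 − 947.9 = 1922.7 t/h
CL = 100·R/F = 100·1922.7/947.9 = 202.84 %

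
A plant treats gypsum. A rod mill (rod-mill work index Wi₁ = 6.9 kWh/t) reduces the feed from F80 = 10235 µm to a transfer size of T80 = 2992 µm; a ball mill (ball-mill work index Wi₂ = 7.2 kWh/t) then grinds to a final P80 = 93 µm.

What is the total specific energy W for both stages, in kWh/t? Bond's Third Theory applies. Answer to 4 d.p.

W = 6.7292 kWh/t

W = 10 Wi / √P80 − 10 Wi / √F80
Stage 1 (10235→2992 µm, Wi₁=6.9): W₁ = 10·6.9·(0.018282 − 0.009885) = 0.5794 kWh/t
Stage 2 (2992→93 µm, Wi₂=7.2): W₂ = 10·7.2·(0.103695 − 0.018282) = 6.1498 kWh/t
W = W₁ + W₂ = 0.5794 + 6.1498 = 6.7292 kWh/t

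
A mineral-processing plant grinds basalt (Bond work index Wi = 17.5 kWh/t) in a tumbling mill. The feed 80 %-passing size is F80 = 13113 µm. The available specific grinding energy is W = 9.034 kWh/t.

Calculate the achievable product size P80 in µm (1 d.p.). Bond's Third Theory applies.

W = 10 Wi (1/√P80 − 1/√F80)  [Bond]
1/√P80 = 1/√F80 + W/(10·Wi)
  = 9.0340/(10·17.5) + 1/√13113 = 0.051623 + 0.008733 = 0.060356
P80 = (1/0.060356)² = 16.5685² = 274.51 µm

P80 = 274.5 µm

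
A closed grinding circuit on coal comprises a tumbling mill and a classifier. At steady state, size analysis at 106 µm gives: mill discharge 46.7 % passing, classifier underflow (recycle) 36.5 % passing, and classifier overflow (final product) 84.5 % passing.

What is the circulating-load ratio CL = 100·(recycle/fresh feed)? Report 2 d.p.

Two-product formula at 106 µm:
Fd + Rd = Ru + Fo ⇒ R/F = (o−d)/(d−u)
r = (84.5 − 46.7)/(46.7 − 36.5) = 37.8/10.2 = 3.7059
CL = 100·r = 370.59 %

CL = 370.59 %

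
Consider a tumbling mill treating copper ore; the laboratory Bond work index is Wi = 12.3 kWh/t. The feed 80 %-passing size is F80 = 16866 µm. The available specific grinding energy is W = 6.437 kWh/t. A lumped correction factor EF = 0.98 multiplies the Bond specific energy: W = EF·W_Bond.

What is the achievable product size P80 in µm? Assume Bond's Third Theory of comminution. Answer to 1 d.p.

W = 10 Wi (P80^-0.5 − F80^-0.5)
W_Bond = W / EF = 6.437 / 0.98 = 6.5684 kWh/t
⇒ 1/√P80 = W_Bond/(10·Wi) + 1/√F80
  = 6.5684/(10·12.3) + 1/√16866 = 0.053401 + 0.007700 = 0.061101
P80 = (1/0.061101)² = 16.3662² = 267.85 µm

P80 = 267.9 µm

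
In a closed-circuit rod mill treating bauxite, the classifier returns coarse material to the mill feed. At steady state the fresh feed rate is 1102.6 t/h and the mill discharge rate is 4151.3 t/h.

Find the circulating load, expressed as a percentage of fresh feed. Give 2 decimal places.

Discharge = new feed + return, hence
R = M − F = 4151.3 − 1102.6 = 3048.7 t/h
CL = 100·R/F = 100·3048.7/1102.6 = 276.50 %

CL = 276.50 %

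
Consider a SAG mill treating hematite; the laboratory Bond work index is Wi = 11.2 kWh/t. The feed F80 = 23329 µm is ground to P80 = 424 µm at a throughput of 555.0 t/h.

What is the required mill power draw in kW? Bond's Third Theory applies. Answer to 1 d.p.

P = 2611.8 kW

W = 10·Wi·(P80^(-½) − F80^(-½))
W = 10·11.2·(1/√424 − 1/√23329) = 10·11.2·(0.042017) = 4.7059 kWh/t
P = W·T = 4.7059·555.0 = 2611.8 kW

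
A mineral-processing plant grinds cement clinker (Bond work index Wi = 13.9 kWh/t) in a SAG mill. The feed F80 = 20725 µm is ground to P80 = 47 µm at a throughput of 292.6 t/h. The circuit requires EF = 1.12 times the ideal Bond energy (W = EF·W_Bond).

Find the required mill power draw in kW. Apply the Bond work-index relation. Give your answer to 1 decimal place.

P = 6328.0 kW

W = 10 Wi (1/√P80 − 1/√F80)  [Bond]
W = 10·13.9·(1/√47 − 1/√20725) = 10·13.9·(0.138919) = 19.3097 kWh/t
W_actual = 1.12 × 19.3097 = 21.6269 kWh/t
P_mill = W·ṁ = 21.6269·292.6 = 6328.0 kW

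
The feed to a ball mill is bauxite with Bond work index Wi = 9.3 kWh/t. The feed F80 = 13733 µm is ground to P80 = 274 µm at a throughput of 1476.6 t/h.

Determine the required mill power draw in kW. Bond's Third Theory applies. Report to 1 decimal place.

Bond: W = 10·Wi·(1/√P80 − 1/√F80)
W = 10·9.3·(1/√274 − 1/√13733) = 10·9.3·(0.051879) = 4.8247 kWh/t
P_mill = W·ṁ = 4.8247·1476.6 = 7124.2 kW

P = 7124.2 kW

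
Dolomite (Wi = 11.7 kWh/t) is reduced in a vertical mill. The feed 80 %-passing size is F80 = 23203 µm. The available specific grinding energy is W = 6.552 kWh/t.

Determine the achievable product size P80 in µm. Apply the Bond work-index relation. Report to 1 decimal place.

P80 = 255.5 µm

W = 10 Wi (P80^-0.5 − F80^-0.5)
P80^(−½) = W/(10 Wi) + F80^(−½)
  = 6.5520/(10·11.7) + 1/√23203 = 0.056000 + 0.006565 = 0.062565
P80 = (1/0.062565)² = 15.9834² = 255.47 µm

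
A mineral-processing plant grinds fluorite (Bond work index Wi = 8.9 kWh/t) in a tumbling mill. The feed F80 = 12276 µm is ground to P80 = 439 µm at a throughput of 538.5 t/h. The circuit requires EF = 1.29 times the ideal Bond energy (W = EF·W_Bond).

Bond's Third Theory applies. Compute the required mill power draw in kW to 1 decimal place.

W = 10 Wi / √P80 − 10 Wi / √F80
W = 10·8.9·(1/√439 − 1/√12276) = 10·8.9·(0.038702) = 3.4445 kWh/t
Apply correction: 3.4445 × 1.29 = 4.4434 kWh/t
Power = W × throughput = 4.4434 kWh/t × 538.5 t/h = 2392.8 kW

P = 2392.8 kW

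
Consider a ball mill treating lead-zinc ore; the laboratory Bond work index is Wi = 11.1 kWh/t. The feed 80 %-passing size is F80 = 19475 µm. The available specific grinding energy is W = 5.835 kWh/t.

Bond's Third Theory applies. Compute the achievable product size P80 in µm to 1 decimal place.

P80 = 280.3 µm

W = 10·Wi·[P80^(−½) − F80^(−½)]
1/√P80 = 1/√F80 + W/(10·Wi)
  = 5.8350/(10·11.1) + 1/√19475 = 0.052568 + 0.007166 = 0.059733
P80 = (1/0.059733)² = 16.7411² = 280.26 µm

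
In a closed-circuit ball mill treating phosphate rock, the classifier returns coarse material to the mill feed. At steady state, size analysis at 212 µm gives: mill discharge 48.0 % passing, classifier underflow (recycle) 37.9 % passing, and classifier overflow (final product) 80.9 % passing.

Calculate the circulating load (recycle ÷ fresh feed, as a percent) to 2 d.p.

Classifier node, passing 212 µm:
(1+r)d = ru + o → r = (o−d)/(d−u)
r = (80.9 − 48.0)/(48.0 − 37.9) = 32.9/10.1 = 3.2574
CL = 100·r = 325.74 %

CL = 325.74 %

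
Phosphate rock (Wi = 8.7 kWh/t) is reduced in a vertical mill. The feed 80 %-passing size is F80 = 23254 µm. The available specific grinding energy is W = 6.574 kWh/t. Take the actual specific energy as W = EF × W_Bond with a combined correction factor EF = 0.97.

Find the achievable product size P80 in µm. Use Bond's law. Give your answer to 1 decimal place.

W = 10 Wi (P80^-0.5 − F80^-0.5)
W_Bond = W / EF = 6.574 / 0.97 = 6.7773 kWh/t
⇒ 1/√P80 = W_Bond/(10·Wi) + 1/√F80
  = 6.7773/(10·8.7) + 1/√23254 = 0.077900 + 0.006558 = 0.084458
P80 = (1/0.084458)² = 11.8402² = 140.19 µm

P80 = 140.2 µm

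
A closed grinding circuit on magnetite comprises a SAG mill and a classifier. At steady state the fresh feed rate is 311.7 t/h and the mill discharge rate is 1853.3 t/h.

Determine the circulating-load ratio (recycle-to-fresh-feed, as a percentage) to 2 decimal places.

Steady state: M = F + R.
R = M − F = 1853.3 − 311.7 = 1541.6 t/h
CL = 100·R/F = 100·1541.6/311.7 = 494.58 %

CL = 494.58 %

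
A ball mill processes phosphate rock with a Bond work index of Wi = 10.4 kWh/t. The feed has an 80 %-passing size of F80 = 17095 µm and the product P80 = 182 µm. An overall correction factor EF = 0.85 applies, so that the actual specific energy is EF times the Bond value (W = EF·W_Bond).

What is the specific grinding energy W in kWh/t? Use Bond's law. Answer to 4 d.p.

W = 5.8765 kWh/t

Bond:  W = 10 Wi (1/√P − 1/√F)
1/√182 = 0.074125;  1/√17095 = 0.007648
W = 10·10.4·(0.074125 − 0.007648) = 6.9136 kWh/t
Corrected W = EF·W_Bond = 0.85·6.9136 = 5.8765 kWh/t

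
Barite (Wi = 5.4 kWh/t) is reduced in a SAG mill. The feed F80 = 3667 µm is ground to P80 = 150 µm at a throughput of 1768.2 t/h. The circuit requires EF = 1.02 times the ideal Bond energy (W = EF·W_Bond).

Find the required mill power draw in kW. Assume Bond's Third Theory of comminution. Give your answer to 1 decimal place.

Bond:  W = 10 Wi (1/√P − 1/√F)
W = 10·5.4·(1/√150 − 1/√3667) = 10·5.4·(0.065136) = 3.5173 kWh/t
With EF = 1.02: W = 3.5173·1.02 = 3.5877 kWh/t
Power = W × throughput = 3.5877 kWh/t × 1768.2 t/h = 6343.8 kW

P = 6343.8 kW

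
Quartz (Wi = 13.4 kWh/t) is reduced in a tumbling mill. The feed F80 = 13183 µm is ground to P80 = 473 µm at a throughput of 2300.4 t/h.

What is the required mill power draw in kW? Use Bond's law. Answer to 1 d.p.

P = 11488.8 kW

W = 10·Wi·[P80^(−½) − F80^(−½)]
W = 10·13.4·(1/√473 − 1/√13183) = 10·13.4·(0.037271) = 4.9943 kWh/t
P_mill = W·ṁ = 4.9943·2300.4 = 11488.8 kW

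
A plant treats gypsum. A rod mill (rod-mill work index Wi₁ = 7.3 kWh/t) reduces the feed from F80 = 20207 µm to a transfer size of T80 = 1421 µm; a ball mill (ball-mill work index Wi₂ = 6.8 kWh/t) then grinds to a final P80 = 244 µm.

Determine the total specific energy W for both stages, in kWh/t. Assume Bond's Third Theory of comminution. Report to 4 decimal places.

W = 10 Wi (1/√P80 − 1/√F80)  [Bond]
Stage 1 (20207→1421 µm, Wi₁=7.3): W₁ = 10·7.3·(0.026528 − 0.007035) = 1.4230 kWh/t
Stage 2 (1421→244 µm, Wi₂=6.8): W₂ = 10·6.8·(0.064018 − 0.026528) = 2.5494 kWh/t
W = W₁ + W₂ = 1.4230 + 2.5494 = 3.9724 kWh/t

W = 3.9724 kWh/t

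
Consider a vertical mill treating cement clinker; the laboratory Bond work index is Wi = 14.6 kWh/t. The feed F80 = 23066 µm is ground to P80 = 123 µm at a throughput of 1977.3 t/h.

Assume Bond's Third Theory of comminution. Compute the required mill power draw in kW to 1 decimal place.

P = 24129.1 kW

W = 10 Wi (1/√P80 − 1/√F80)  [Bond]
W = 10·14.6·(1/√123 − 1/√23066) = 10·14.6·(0.083583) = 12.2031 kWh/t
P_mill = W·ṁ = 12.2031·1977.3 = 24129.1 kW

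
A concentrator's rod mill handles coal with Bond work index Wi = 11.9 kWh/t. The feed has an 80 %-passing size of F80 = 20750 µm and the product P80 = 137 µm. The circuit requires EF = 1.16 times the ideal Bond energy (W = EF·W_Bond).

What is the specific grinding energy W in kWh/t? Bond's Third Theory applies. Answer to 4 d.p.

W = 10·Wi·(P80^(-½) − F80^(-½))
1/√137 = 0.085436;  1/√20750 = 0.006942
W = 10·11.9·(0.085436 − 0.006942) = 9.3407 kWh/t
Corrected W = EF·W_Bond = 1.16·9.3407 = 10.8353 kWh/t

W = 10.8353 kWh/t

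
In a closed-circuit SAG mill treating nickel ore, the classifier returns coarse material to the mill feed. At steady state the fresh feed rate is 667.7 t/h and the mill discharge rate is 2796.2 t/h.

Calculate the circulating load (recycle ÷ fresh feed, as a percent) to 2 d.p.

Steady state: M = F + R.
R = M − F = 2796.2 − 667.7 = 2128.5 t/h
CL = 100·R/F = 100·2128.5/667.7 = 318.78 %

CL = 318.78 %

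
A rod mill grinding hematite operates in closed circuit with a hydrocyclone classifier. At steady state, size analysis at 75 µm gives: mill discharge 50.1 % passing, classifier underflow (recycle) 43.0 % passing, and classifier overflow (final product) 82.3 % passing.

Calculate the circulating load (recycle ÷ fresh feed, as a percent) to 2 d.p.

CL = 453.52 %

Let r = R/F. Size balance at 75 µm:
r = (o − d)/(d − u)
r = (82.3 − 50.1)/(50.1 − 43.0) = 32.2/7.1 = 4.5352
CL = 100·r = 453.52 %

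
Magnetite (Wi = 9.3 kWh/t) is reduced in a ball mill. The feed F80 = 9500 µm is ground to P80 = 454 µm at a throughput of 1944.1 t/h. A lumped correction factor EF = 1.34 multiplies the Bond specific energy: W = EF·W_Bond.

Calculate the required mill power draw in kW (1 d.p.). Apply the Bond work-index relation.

W = 10 Wi (P80^-0.5 − F80^-0.5)
W = 10·9.3·(1/√454 − 1/√9500) = 10·9.3·(0.036673) = 3.4105 kWh/t
Apply correction: 3.4105 × 1.34 = 4.5701 kWh/t
Power = W × throughput = 4.5701 kWh/t × 1944.1 t/h = 8884.8 kW

P = 8884.8 kW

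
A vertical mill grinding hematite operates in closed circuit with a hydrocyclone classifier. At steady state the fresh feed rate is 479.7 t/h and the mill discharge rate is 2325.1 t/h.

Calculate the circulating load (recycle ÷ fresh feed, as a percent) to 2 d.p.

Steady state: M = F + R.
R = M − F = 2325.1 − 479.7 = 1845.4 t/h
CL = 100·R/F = 100·1845.4/479.7 = 384.70 %

CL = 384.70 %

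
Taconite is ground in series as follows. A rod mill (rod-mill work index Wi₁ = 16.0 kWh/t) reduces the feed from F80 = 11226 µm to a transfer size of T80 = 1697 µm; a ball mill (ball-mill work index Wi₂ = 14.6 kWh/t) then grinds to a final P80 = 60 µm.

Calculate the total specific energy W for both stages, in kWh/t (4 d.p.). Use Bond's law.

W = 10 Wi (1/√P80 − 1/√F80)  [Bond]
Stage 1 (11226→1697 µm, Wi₁=16.0): W₁ = 10·16.0·(0.024275 − 0.009438) = 2.3739 kWh/t
Stage 2 (1697→60 µm, Wi₂=14.6): W₂ = 10·14.6·(0.129099 − 0.024275) = 15.3044 kWh/t
W = W₁ + W₂ = 2.3739 + 15.3044 = 17.6783 kWh/t

W = 17.6783 kWh/t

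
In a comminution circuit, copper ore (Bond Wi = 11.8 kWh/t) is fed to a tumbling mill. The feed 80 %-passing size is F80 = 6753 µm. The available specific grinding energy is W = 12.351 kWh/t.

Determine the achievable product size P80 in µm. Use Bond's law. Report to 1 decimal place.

W = 10·Wi·[P80^(−½) − F80^(−½)]
⇒ 1/√P80 = W/(10 Wi) + 1/√F80
  = 12.3510/(10·11.8) + 1/√6753 = 0.104669 + 0.012169 = 0.116838
P80 = (1/0.116838)² = 8.5588² = 73.25 µm

P80 = 73.3 µm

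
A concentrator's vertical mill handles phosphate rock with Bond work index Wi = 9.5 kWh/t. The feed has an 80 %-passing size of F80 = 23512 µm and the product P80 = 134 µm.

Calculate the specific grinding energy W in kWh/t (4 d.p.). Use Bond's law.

Bond:  W = 10 Wi (1/√P − 1/√F)
1/√134 = 0.086387;  1/√23512 = 0.006522
W = 10·9.5·(0.086387 − 0.006522) = 7.5872 kWh/t

W = 7.5872 kWh/t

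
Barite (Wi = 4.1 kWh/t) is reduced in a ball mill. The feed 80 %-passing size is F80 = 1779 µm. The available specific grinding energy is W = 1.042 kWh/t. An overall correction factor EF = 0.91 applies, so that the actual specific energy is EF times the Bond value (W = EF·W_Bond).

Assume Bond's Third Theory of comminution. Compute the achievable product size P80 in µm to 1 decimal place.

W = 10·Wi·[P80^(−½) − F80^(−½)]
W_Bond = W / EF = 1.042 / 0.91 = 1.1451 kWh/t
P80^-0.5 = F80^-0.5 + W_Bond/(10 Wi)
  = 1.1451/(10·4.1) + 1/√1779 = 0.027928 + 0.023709 = 0.051637
P80 = (1/0.051637)² = 19.3659² = 375.04 µm

P80 = 375.0 µm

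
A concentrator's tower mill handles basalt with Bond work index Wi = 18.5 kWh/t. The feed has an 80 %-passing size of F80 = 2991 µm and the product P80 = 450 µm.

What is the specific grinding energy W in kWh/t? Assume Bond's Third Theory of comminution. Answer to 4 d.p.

W = 5.3383 kWh/t

Bond: W = 10·Wi·(1/√P80 − 1/√F80)
1/√450 = 0.047140;  1/√2991 = 0.018285
W = 10·18.5·(0.047140 − 0.018285) = 5.3383 kWh/t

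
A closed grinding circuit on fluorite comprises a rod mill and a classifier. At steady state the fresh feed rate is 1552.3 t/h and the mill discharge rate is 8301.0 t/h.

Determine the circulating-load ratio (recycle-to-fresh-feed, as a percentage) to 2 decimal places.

Steady state: M = F + R.
R = M − F = 8301.0 − 1552.3 = 6748.7 t/h
CL = 100·R/F = 100·6748.7/1552.3 = 434.75 %

CL = 434.75 %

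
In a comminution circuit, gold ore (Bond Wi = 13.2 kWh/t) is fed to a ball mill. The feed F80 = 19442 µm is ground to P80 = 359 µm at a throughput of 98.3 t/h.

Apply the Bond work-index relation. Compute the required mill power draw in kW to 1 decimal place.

P = 591.8 kW

W = 10 Wi (P80^-0.5 − F80^-0.5)
W = 10·13.2·(1/√359 − 1/√19442) = 10·13.2·(0.045606) = 6.0200 kWh/t
Mill draw = 6.0200 × 98.3 = 591.8 kW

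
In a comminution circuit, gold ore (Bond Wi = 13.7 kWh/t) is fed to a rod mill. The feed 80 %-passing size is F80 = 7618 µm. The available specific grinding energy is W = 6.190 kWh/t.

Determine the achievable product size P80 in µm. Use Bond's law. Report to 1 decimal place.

P80 = 311.7 µm

W = 10 Wi / √P80 − 10 Wi / √F80
P80^-0.5 = F80^-0.5 + W/(10 Wi)
  = 6.1900/(10·13.7) + 1/√7618 = 0.045182 + 0.011457 = 0.056640
P80 = (1/0.056640)² = 17.6555² = 311.72 µm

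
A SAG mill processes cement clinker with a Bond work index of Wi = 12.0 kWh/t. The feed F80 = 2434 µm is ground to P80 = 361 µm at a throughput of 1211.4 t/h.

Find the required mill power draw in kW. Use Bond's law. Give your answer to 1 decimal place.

P = 4704.4 kW

W = 10·Wi·[P80^(−½) − F80^(−½)]
W = 10·12.0·(1/√361 − 1/√2434) = 10·12.0·(0.032362) = 3.8835 kWh/t
P = W·T = 3.8835·1211.4 = 4704.4 kW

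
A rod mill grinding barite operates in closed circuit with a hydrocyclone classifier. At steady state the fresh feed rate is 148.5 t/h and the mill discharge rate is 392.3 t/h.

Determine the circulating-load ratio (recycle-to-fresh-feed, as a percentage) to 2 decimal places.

CL = 164.18 %

Discharge = new feed + return, hence
R = M − F = 392.3 − 148.5 = 243.8 t/h
CL = 100·R/F = 100·243.8/148.5 = 164.18 %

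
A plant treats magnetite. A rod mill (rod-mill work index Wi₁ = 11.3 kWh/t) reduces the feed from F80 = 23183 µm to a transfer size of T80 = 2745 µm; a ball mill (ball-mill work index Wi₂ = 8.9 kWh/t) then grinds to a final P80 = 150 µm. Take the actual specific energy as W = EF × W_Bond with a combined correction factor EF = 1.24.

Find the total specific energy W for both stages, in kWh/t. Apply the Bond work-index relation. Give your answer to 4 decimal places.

W = 8.6586 kWh/t

W = 10 Wi (1/√P80 − 1/√F80)  [Bond]
Stage 1 (23183→2745 µm, Wi₁=11.3): W₁ = 10·11.3·(0.019087 − 0.006568) = 1.4146 kWh/t
Stage 2 (2745→150 µm, Wi₂=8.9): W₂ = 10·8.9·(0.081650 − 0.019087) = 5.5681 kWh/t
W = W₁ + W₂ = 1.4146 + 5.5681 = 6.9827 kWh/t
Apply correction: 6.9827 × 1.24 = 8.6586 kWh/t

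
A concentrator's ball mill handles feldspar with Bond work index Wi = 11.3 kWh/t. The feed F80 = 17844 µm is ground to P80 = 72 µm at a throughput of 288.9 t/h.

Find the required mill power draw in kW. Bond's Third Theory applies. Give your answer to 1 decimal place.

P = 3602.9 kW

W = 10 Wi / √P80 − 10 Wi / √F80
W = 10·11.3·(1/√72 − 1/√17844) = 10·11.3·(0.110365) = 12.4713 kWh/t
P = W·T = 12.4713·288.9 = 3602.9 kW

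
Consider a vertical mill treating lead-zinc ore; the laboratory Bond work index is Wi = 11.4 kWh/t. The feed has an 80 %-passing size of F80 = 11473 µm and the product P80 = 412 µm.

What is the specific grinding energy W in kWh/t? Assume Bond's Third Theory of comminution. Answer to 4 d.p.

W = 4.5521 kWh/t

W = 10 Wi (P80^-0.5 − F80^-0.5)
1/√412 = 0.049266;  1/√11473 = 0.009336
W = 10·11.4·(0.049266 − 0.009336) = 4.5521 kWh/t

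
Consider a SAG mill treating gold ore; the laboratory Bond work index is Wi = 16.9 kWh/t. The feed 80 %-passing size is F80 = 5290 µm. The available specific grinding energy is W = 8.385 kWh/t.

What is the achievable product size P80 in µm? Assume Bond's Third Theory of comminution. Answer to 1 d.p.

W = 10 Wi (P80^-0.5 − F80^-0.5)
P80^(−½) = W/(10 Wi) + F80^(−½)
  = 8.3850/(10·16.9) + 1/√5290 = 0.049615 + 0.013749 = 0.063364
P80 = (1/0.063364)² = 15.7817² = 249.06 µm

P80 = 249.1 µm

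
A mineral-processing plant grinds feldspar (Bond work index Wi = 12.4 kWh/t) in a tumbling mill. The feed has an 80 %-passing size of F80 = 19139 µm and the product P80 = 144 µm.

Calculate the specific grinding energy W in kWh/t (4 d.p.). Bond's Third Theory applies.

W = 9.4370 kWh/t

W = 10·Wi·[P80^(−½) − F80^(−½)]
1/√144 = 0.083333;  1/√19139 = 0.007228
W = 10·12.4·(0.083333 − 0.007228) = 9.4370 kWh/t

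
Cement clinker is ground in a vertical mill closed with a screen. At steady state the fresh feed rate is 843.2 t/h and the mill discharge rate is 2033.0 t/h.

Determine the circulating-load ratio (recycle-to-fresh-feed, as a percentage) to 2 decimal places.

CL = 141.11 %

M = F + R at steady state, so:
R = M − F = 2033.0 − 843.2 = 1189.8 t/h
CL = 100·R/F = 100·1189.8/843.2 = 141.11 %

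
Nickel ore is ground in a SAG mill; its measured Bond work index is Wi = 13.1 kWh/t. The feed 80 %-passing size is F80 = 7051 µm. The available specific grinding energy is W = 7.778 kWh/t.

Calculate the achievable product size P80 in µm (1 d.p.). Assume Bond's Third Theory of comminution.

P80 = 196.8 µm

Bond: W = 10·Wi·(1/√P80 − 1/√F80)
P80^(−½) = W/(10 Wi) + F80^(−½)
  = 7.7780/(10·13.1) + 1/√7051 = 0.059374 + 0.011909 = 0.071283
P80 = (1/0.071283)² = 14.0286² = 196.80 µm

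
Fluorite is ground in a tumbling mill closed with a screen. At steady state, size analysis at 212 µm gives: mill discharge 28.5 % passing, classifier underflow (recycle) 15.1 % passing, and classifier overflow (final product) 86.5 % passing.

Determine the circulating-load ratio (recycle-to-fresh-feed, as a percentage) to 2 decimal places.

Classifier node, passing 212 µm:
(1+r)d = ru + o → r = (o−d)/(d−u)
r = (86.5 − 28.5)/(28.5 − 15.1) = 58.0/13.4 = 4.3284
CL = 100·r = 432.84 %

CL = 432.84 %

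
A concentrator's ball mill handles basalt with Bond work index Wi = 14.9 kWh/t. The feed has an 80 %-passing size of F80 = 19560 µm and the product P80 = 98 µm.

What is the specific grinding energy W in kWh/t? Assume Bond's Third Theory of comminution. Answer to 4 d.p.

W = 10·Wi·[P80^(−½) − F80^(−½)]
1/√98 = 0.101015;  1/√19560 = 0.007150
W = 10·14.9·(0.101015 − 0.007150) = 13.9859 kWh/t

W = 13.9859 kWh/t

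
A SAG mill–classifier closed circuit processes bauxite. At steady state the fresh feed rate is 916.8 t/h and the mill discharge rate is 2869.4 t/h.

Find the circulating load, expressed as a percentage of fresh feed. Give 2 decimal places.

CL = 212.98 %

Steady state: M = F + R.
R = M − F = 2869.4 − 916.8 = 1952.6 t/h
CL = 100·R/F = 100·1952.6/916.8 = 212.98 %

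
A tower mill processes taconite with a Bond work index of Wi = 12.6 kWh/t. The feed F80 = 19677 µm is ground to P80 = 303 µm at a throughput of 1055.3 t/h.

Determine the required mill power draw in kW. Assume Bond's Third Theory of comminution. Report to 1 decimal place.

P = 6690.9 kW

W_Bond = 10·Wi·(1/√P₈₀ − 1/√F₈₀)
W = 10·12.6·(1/√303 − 1/√19677) = 10·12.6·(0.050320) = 6.3403 kWh/t
Power = W × throughput = 6.3403 kWh/t × 1055.3 t/h = 6690.9 kW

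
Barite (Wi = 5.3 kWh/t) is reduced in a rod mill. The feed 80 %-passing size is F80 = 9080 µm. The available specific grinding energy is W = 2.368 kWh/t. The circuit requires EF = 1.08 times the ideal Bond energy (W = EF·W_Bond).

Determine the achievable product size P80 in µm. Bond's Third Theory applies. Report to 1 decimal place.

P80 = 371.8 µm

W = 10·Wi·(P80^(-½) − F80^(-½))
W_Bond = W / EF = 2.368 / 1.08 = 2.1926 kWh/t
P80^(−½) = W_Bond/(10 Wi) + F80^(−½)
  = 2.1926/(10·5.3) + 1/√9080 = 0.041370 + 0.010494 = 0.051864
P80 = (1/0.051864)² = 19.2812² = 371.76 µm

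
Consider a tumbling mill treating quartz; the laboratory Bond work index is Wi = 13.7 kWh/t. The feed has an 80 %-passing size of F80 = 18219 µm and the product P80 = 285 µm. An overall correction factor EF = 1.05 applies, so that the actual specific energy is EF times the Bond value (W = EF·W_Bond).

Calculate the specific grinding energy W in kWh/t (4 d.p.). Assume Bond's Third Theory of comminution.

W = 10 Wi / √P80 − 10 Wi / √F80
1/√285 = 0.059235;  1/√18219 = 0.007409
W = 10·13.7·(0.059235 − 0.007409) = 7.1002 kWh/t
With EF = 1.05: W = 7.1002·1.05 = 7.4552 kWh/t

W = 7.4552 kWh/t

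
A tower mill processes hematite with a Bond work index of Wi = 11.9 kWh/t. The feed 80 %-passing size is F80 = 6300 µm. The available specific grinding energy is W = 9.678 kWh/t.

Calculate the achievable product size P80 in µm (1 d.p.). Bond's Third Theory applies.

Bond:  W = 10 Wi (1/√P − 1/√F)
⇒ 1/√P80 = W/(10 Wi) + 1/√F80
  = 9.6780/(10·11.9) + 1/√6300 = 0.081328 + 0.012599 = 0.093927
P80 = (1/0.093927)² = 10.6466² = 113.35 µm

P80 = 113.4 µm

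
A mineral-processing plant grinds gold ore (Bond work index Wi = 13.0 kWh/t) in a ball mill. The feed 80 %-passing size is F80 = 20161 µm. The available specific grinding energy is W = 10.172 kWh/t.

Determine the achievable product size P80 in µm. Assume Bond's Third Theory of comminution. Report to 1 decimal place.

P80 = 137.5 µm

Bond: W = 10·Wi·(1/√P80 − 1/√F80)
P80^-0.5 = F80^-0.5 + W/(10 Wi)
  = 10.1720/(10·13.0) + 1/√20161 = 0.078246 + 0.007043 = 0.085289
P80 = (1/0.085289)² = 11.7249² = 137.47 µm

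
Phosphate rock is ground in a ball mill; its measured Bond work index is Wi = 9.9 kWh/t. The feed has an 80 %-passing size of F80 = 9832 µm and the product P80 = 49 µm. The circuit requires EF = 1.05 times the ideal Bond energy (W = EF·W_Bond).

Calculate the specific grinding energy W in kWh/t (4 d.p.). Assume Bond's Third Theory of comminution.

W = 10·Wi·(P80^(-½) − F80^(-½))
1/√49 = 0.142857;  1/√9832 = 0.010085
W = 10·9.9·(0.142857 − 0.010085) = 13.1444 kWh/t
W_actual = 1.05 × 13.1444 = 13.8017 kWh/t

W = 13.8017 kWh/t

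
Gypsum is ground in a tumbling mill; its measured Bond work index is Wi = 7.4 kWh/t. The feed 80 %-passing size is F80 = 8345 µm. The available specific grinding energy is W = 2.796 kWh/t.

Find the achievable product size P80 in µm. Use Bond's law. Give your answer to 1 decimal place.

W = 10·Wi·[P80^(−½) − F80^(−½)]
P80^(−½) = W/(10 Wi) + F80^(−½)
  = 2.7960/(10·7.4) + 1/√8345 = 0.037784 + 0.010947 = 0.048731
P80 = (1/0.048731)² = 20.5210² = 421.11 µm

P80 = 421.1 µm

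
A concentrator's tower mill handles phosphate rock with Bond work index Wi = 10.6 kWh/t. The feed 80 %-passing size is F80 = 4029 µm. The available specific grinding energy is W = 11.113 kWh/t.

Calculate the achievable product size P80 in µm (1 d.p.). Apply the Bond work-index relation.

P80 = 68.8 µm

W = 10·Wi·(P80^(-½) − F80^(-½))
1/√P80 = 1/√F80 + W/(10·Wi)
  = 11.1130/(10·10.6) + 1/√4029 = 0.104840 + 0.015754 = 0.120594
P80 = (1/0.120594)² = 8.2923² = 68.76 µm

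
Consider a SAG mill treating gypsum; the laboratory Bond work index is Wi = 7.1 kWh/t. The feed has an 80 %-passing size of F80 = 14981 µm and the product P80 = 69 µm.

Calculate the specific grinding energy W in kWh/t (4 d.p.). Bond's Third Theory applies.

W = 7.9673 kWh/t

Bond:  W = 10 Wi (1/√P − 1/√F)
1/√69 = 0.120386;  1/√14981 = 0.008170
W = 10·7.1·(0.120386 − 0.008170) = 7.9673 kWh/t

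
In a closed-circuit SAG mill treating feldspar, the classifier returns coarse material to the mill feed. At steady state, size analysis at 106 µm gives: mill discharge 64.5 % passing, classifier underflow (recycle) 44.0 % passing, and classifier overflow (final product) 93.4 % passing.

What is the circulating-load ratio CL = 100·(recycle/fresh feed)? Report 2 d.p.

CL = 140.98 %

Classifier node, passing 106 µm:
r = (o − d)/(d − u)
r = (93.4 − 64.5)/(64.5 − 44.0) = 28.9/20.5 = 1.4098
CL = 100·r = 140.98 %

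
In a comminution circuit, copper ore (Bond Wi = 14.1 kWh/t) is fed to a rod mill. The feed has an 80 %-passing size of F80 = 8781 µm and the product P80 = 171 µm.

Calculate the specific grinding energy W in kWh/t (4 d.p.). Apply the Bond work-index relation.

W = 9.2778 kWh/t

W = 10·Wi·(P80^(-½) − F80^(-½))
1/√171 = 0.076472;  1/√8781 = 0.010672
W = 10·14.1·(0.076472 − 0.010672) = 9.2778 kWh/t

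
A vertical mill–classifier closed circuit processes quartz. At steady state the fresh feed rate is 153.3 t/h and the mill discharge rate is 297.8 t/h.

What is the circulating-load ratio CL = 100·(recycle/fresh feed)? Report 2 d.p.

CL = 94.26 %

Discharge = new feed + return, hence
R = M − F = 297.8 − 153.3 = 144.5 t/h
CL = 100·R/F = 100·144.5/153.3 = 94.26 %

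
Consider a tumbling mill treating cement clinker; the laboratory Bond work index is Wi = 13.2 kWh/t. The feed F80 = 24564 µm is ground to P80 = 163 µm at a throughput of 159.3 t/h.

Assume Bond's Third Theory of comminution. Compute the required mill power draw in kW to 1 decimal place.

Bond: W = 10·Wi·(1/√P80 − 1/√F80)
W = 10·13.2·(1/√163 − 1/√24564) = 10·13.2·(0.071946) = 9.4968 kWh/t
Mill draw = 9.4968 × 159.3 = 1512.8 kW

P = 1512.8 kW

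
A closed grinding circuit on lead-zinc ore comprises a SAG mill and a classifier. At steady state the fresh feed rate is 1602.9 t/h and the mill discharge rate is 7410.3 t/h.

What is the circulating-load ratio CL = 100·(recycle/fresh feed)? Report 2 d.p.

Steady state: M = F + R.
R = M − F = 7410.3 − 1602.9 = 5807.4 t/h
CL = 100·R/F = 100·5807.4/1602.9 = 362.31 %

CL = 362.31 %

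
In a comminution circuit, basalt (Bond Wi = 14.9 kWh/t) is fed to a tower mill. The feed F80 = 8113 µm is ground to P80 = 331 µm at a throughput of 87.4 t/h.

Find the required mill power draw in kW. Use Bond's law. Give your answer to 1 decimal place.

Bond:  W = 10 Wi (1/√P − 1/√F)
W = 10·14.9·(1/√331 − 1/√8113) = 10·14.9·(0.043863) = 6.5356 kWh/t
Mill draw = 6.5356 × 87.4 = 571.2 kW

P = 571.2 kW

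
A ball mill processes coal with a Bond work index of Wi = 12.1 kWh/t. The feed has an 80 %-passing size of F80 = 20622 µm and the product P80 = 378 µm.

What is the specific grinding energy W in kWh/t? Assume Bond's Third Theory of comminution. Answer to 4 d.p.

W_Bond = 10·Wi·(1/√P₈₀ − 1/√F₈₀)
1/√378 = 0.051434;  1/√20622 = 0.006964
W = 10·12.1·(0.051434 − 0.006964) = 5.3810 kWh/t

W = 5.3810 kWh/t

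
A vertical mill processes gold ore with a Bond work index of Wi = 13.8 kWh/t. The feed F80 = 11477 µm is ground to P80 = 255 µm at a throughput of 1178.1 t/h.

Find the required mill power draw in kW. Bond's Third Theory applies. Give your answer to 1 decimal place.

Bond: W = 10·Wi·(1/√P80 − 1/√F80)
W = 10·13.8·(1/√255 − 1/√11477) = 10·13.8·(0.053288) = 7.3537 kWh/t
Power = W × throughput = 7.3537 kWh/t × 1178.1 t/h = 8663.5 kW

P = 8663.5 kW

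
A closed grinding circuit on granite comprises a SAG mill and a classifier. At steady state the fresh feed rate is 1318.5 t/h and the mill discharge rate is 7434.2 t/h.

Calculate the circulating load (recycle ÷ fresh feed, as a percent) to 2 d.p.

CL = 463.84 %

M = F + R at steady state, so:
R = M − F = 7434.2 − 1318.5 = 6115.7 t/h
CL = 100·R/F = 100·6115.7/1318.5 = 463.84 %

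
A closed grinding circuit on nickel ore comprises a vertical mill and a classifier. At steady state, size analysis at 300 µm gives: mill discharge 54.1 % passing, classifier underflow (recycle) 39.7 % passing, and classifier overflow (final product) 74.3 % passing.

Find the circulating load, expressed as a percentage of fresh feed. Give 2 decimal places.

CL = 140.28 %

Two-product formula at 300 µm:
d + r·d = r·u + o → r(d−u) = o−d
r = (74.3 − 54.1)/(54.1 − 39.7) = 20.2/14.4 = 1.4028
CL = 100·r = 140.28 %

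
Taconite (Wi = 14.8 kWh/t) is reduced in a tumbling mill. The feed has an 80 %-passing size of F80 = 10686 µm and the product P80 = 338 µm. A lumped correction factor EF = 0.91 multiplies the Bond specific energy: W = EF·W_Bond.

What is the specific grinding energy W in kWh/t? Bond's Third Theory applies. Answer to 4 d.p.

W = 10 Wi (P80^-0.5 − F80^-0.5)
1/√338 = 0.054393;  1/√10686 = 0.009674
W = 10·14.8·(0.054393 − 0.009674) = 6.6184 kWh/t
With EF = 0.91: W = 6.6184·0.91 = 6.0228 kWh/t

W = 6.0228 kWh/t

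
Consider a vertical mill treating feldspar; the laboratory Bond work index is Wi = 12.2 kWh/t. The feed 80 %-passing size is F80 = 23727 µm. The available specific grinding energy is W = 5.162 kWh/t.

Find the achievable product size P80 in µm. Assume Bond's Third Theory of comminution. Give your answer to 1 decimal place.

P80 = 419.9 µm

Bond: W = 10·Wi·(1/√P80 − 1/√F80)
⇒ 1/√P80 = W/(10 Wi) + 1/√F80
  = 5.1620/(10·12.2) + 1/√23727 = 0.042311 + 0.006492 = 0.048803
P80 = (1/0.048803)² = 20.4903² = 419.85 µm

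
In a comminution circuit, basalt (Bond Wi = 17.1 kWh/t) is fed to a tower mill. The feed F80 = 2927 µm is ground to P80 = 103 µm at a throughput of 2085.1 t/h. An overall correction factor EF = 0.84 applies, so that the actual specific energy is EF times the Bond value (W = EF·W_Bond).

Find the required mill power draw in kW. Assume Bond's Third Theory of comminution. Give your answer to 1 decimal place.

P = 23975.0 kW

W = 10 Wi (1/√P80 − 1/√F80)  [Bond]
W = 10·17.1·(1/√103 − 1/√2927) = 10·17.1·(0.080049) = 13.6884 kWh/t
Corrected W = EF·W_Bond = 0.84·13.6884 = 11.4983 kWh/t
Mill draw = 11.4983 × 2085.1 = 23975.0 kW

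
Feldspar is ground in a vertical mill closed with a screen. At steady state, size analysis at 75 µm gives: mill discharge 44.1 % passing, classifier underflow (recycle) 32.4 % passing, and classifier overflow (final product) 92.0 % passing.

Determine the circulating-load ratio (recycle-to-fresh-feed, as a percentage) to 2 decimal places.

Two-product formula at 75 µm:
d + r·d = r·u + o → r(d−u) = o−d
r = (92.0 − 44.1)/(44.1 − 32.4) = 47.9/11.7 = 4.0940
CL = 100·r = 409.40 %

CL = 409.40 %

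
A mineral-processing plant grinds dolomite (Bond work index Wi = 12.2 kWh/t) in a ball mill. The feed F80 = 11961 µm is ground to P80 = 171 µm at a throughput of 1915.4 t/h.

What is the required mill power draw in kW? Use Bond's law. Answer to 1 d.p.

W = 10·Wi·(P80^(-½) − F80^(-½))
W = 10·12.2·(1/√171 − 1/√11961) = 10·12.2·(0.067328) = 8.2141 kWh/t
Power = W × throughput = 8.2141 kWh/t × 1915.4 t/h = 15733.2 kW

P = 15733.2 kW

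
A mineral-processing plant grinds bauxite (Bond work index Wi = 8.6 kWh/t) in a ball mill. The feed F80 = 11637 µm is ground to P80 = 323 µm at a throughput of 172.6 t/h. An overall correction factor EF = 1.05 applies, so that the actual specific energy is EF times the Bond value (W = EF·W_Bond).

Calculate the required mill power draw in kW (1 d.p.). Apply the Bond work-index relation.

W = 10·Wi·(P80^(-½) − F80^(-½))
W = 10·8.6·(1/√323 − 1/√11637) = 10·8.6·(0.046371) = 3.9879 kWh/t
Corrected W = EF·W_Bond = 1.05·3.9879 = 4.1873 kWh/t
Power = W × throughput = 4.1873 kWh/t × 172.6 t/h = 722.7 kW

P = 722.7 kW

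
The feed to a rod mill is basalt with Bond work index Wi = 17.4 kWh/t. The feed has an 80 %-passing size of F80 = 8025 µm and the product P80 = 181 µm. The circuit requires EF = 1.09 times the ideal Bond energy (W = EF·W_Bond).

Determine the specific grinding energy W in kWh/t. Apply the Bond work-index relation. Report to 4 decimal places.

W = 11.9802 kWh/t

Bond: W = 10·Wi·(1/√P80 − 1/√F80)
1/√181 = 0.074329;  1/√8025 = 0.011163
W = 10·17.4·(0.074329 − 0.011163) = 10.9910 kWh/t
Apply correction: 10.9910 × 1.09 = 11.9802 kWh/t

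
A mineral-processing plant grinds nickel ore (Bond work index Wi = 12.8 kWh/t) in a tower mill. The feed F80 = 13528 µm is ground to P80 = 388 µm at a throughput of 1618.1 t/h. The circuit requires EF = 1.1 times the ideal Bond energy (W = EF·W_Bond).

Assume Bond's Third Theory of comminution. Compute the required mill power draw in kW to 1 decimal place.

P = 9607.4 kW

Bond:  W = 10 Wi (1/√P − 1/√F)
W = 10·12.8·(1/√388 − 1/√13528) = 10·12.8·(0.042170) = 5.3977 kWh/t
Corrected W = EF·W_Bond = 1.1·5.3977 = 5.9375 kWh/t
P_mill = W·ṁ = 5.9375·1618.1 = 9607.4 kW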